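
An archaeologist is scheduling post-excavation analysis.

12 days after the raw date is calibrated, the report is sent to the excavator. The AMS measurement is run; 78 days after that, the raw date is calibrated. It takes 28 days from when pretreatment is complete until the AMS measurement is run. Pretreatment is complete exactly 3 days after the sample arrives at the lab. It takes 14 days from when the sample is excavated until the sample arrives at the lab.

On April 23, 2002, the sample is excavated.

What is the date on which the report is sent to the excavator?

September 5, 2002

The sample is excavated: Apr 23, 2002.
The sample arrives at the lab: Apr 23, 2002 + 14 days = May 7, 2002.
Pretreatment is complete: May 7, 2002 + 3 days = May 10, 2002.
The AMS measurement is run: May 10, 2002 + 28 days = Jun 7, 2002.
The raw date is calibrated: Jun 7, 2002 + 78 days = Aug 24, 2002.
The report is sent to the excavator: Aug 24, 2002 + 12 days = Sep 5, 2002.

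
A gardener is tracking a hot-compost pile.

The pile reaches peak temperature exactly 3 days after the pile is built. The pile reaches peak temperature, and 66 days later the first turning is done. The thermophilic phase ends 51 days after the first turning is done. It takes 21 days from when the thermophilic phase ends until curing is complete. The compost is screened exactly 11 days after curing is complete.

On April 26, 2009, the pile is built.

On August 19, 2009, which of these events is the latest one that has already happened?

The first turning is done

The pile is built: Apr 26, 2009.
The pile reaches peak temperature: Apr 26, 2009 + 3 days = Apr 29, 2009.
The first turning is done: Apr 29, 2009 + 66 days = Jul 4, 2009.
The thermophilic phase ends: Jul 4, 2009 + 51 days = Aug 24, 2009.
Curing is complete: Aug 24, 2009 + 21 days = Sep 14, 2009.
The compost is screened: Sep 14, 2009 + 11 days = Sep 25, 2009.
Aug 19, 2009 falls between when the first turning is done (Jul 4, 2009) and when the thermophilic phase ends (Aug 24, 2009).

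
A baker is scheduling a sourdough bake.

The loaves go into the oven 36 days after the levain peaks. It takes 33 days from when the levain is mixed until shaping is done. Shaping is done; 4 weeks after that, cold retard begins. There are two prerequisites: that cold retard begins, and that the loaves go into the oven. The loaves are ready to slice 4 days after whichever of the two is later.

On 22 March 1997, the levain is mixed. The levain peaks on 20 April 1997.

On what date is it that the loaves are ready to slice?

30 May 1997

The levain is mixed: Mar 22, 1997.
Shaping is done: Mar 22, 1997 + 33 days = Apr 24, 1997.
Cold retard begins: Apr 24, 1997 + 4 weeks = May 22, 1997.
The levain peaks: Apr 20, 1997.
The loaves go into the oven: Apr 20, 1997 + 36 days = May 26, 1997.
Both prerequisites met — cold retard begins (May 22, 1997), the loaves go into the oven (May 26, 1997); the later is May 26, 1997.
The loaves are ready to slice: May 26, 1997 + 4 days = May 30, 1997.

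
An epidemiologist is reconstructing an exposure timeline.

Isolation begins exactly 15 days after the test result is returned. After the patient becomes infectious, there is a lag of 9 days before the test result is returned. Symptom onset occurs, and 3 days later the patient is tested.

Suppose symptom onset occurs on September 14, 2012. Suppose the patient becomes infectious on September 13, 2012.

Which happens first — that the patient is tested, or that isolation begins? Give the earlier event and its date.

Symptom onset occurs: Sep 14, 2012.
The patient is tested: Sep 14, 2012 + 3 days = Sep 17, 2012.
The patient becomes infectious: Sep 13, 2012.
The test result is returned: Sep 13, 2012 + 9 days = Sep 22, 2012.
Isolation begins: Sep 22, 2012 + 15 days = Oct 7, 2012.
Comparing: the patient is tested on Sep 17, 2012 vs isolation begins on Oct 7, 2012. Earlier: the patient is tested.

The patient is tested — September 17, 2012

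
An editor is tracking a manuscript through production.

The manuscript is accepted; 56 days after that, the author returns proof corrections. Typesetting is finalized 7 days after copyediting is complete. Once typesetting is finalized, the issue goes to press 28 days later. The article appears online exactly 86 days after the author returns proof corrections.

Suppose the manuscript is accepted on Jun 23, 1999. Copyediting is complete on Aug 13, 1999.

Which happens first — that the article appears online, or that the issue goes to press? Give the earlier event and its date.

The issue goes to press — Sep 17, 1999

The manuscript is accepted: Jun 23, 1999.
The author returns proof corrections: Jun 23, 1999 + 56 days = Aug 18, 1999.
The article appears online: Aug 18, 1999 + 86 days = Nov 12, 1999.
Copyediting is complete: Aug 13, 1999.
Typesetting is finalized: Aug 13, 1999 + 7 days = Aug 20, 1999.
The issue goes to press: Aug 20, 1999 + 28 days = Sep 17, 1999.
Comparing: the article appears online on Nov 12, 1999 vs the issue goes to press on Sep 17, 1999. Earlier: the issue goes to press.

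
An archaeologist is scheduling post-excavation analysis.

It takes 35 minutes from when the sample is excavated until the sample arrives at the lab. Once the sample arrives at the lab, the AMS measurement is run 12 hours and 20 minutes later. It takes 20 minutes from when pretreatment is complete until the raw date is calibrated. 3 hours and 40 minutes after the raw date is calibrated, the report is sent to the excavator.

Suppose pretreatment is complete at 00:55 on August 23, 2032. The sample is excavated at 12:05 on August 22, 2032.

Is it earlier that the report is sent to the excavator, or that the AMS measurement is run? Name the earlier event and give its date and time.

The AMS measurement is run — 01:00 on August 23, 2032

Pretreatment is complete: 00:55 Aug 23, 2032.
The raw date is calibrated: 00:55 Aug 23, 2032 + 20m = 01:15 Aug 23, 2032.
The report is sent to the excavator: 01:15 Aug 23, 2032 + 3h40m = 04:55 Aug 23, 2032.
The sample is excavated: 12:05 Aug 22, 2032.
The sample arrives at the lab: 12:05 Aug 22, 2032 + 35m = 12:40 Aug 22, 2032.
The AMS measurement is run: 12:40 Aug 22, 2032 + 12h20m = 01:00 Aug 23, 2032.
Comparing: the report is sent to the excavator at 04:55 Aug 23, 2032 vs the AMS measurement is run at 01:00 Aug 23, 2032. Earlier: the AMS measurement is run.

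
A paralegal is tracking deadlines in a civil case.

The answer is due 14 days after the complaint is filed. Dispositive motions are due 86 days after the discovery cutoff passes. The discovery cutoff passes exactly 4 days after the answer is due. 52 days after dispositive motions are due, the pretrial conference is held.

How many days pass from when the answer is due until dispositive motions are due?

Causal path: the answer is due → the discovery cutoff passes → dispositive motions are due.
Total delay along the path: 4 + 86 = 90 days.

90 days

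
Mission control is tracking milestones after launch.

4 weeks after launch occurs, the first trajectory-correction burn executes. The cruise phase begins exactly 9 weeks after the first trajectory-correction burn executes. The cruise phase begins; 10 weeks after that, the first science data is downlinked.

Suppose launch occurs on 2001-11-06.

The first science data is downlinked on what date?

Launch occurs: Nov 6, 2001.
The first trajectory-correction burn executes: Nov 6, 2001 + 4 weeks = Dec 4, 2001.
The cruise phase begins: Dec 4, 2001 + 9 weeks = Feb 5, 2002.
The first science data is downlinked: Feb 5, 2002 + 10 weeks = Apr 16, 2002.

2002-04-16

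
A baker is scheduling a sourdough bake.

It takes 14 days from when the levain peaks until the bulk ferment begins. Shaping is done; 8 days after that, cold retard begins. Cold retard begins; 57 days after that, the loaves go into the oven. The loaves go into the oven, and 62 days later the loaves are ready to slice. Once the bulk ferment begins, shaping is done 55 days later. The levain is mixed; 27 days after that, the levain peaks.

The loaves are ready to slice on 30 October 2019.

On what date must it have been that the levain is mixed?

The loaves are ready to slice: Oct 30, 2019.
The loaves go into the oven: Oct 30, 2019 − 62 days = Aug 29, 2019.
Cold retard begins: Aug 29, 2019 − 57 days = Jul 3, 2019.
Shaping is done: Jul 3, 2019 − 8 days = Jun 25, 2019.
The bulk ferment begins: Jun 25, 2019 − 55 days = May 1, 2019.
The levain peaks: May 1, 2019 − 14 days = Apr 17, 2019.
The levain is mixed: Apr 17, 2019 − 27 days = Mar 21, 2019.

21 March 2019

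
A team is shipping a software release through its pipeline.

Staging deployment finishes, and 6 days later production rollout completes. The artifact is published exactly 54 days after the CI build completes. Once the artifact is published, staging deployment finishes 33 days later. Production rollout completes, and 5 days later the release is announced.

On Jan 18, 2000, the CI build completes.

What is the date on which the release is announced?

The CI build completes: Jan 18, 2000.
The artifact is published: Jan 18, 2000 + 54 days = Mar 12, 2000.
Staging deployment finishes: Mar 12, 2000 + 33 days = Apr 14, 2000.
Production rollout completes: Apr 14, 2000 + 6 days = Apr 20, 2000.
The release is announced: Apr 20, 2000 + 5 days = Apr 25, 2000.

Apr 25, 2000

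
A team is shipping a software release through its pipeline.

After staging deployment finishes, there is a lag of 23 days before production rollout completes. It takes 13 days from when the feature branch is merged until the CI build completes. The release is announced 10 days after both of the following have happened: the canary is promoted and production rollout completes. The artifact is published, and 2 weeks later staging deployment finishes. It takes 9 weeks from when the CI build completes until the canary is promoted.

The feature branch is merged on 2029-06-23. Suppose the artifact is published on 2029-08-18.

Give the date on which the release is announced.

2029-10-04

The feature branch is merged: Jun 23, 2029.
The CI build completes: Jun 23, 2029 + 13 days = Jul 6, 2029.
The canary is promoted: Jul 6, 2029 + 9 weeks = Sep 7, 2029.
The artifact is published: Aug 18, 2029.
Staging deployment finishes: Aug 18, 2029 + 2 weeks = Sep 1, 2029.
Production rollout completes: Sep 1, 2029 + 23 days = Sep 24, 2029.
Both prerequisites met — the canary is promoted (Sep 7, 2029), production rollout completes (Sep 24, 2029); the later is Sep 24, 2029.
The release is announced: Sep 24, 2029 + 10 days = Oct 4, 2029.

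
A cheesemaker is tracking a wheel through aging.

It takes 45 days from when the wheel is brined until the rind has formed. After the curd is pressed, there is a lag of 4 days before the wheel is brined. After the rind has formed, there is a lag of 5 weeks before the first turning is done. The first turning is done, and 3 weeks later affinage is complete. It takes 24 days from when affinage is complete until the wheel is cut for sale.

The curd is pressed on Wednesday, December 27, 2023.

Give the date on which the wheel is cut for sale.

The curd is pressed: Dec 27, 2023.
The wheel is brined: Dec 27, 2023 + 4 days = Dec 31, 2023.
The rind has formed: Dec 31, 2023 + 45 days = Feb 14, 2024.
The first turning is done: Feb 14, 2024 + 5 weeks = Mar 20, 2024.
Affinage is complete: Mar 20, 2024 + 3 weeks = Apr 10, 2024.
The wheel is cut for sale: Apr 10, 2024 + 24 days = May 4, 2024.

Saturday, May 4, 2024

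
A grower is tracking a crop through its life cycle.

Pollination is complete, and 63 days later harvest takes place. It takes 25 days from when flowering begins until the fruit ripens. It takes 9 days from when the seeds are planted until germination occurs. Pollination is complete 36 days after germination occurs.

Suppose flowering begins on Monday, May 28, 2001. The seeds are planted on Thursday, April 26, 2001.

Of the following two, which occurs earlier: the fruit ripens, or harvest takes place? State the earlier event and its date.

The fruit ripens — Friday, June 22, 2001

Flowering begins: May 28, 2001.
The fruit ripens: May 28, 2001 + 25 days = Jun 22, 2001.
The seeds are planted: Apr 26, 2001.
Germination occurs: Apr 26, 2001 + 9 days = May 5, 2001.
Pollination is complete: May 5, 2001 + 36 days = Jun 10, 2001.
Harvest takes place: Jun 10, 2001 + 63 days = Aug 12, 2001.
Comparing: the fruit ripens on Jun 22, 2001 vs harvest takes place on Aug 12, 2001. Earlier: the fruit ripens.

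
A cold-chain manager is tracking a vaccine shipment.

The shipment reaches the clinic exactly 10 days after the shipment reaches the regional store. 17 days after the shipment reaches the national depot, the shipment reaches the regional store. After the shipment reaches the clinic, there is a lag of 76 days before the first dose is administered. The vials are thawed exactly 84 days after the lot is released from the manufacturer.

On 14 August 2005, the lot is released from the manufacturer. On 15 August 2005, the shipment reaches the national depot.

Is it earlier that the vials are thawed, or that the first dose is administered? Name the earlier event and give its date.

The lot is released from the manufacturer: Aug 14, 2005.
The vials are thawed: Aug 14, 2005 + 84 days = Nov 6, 2005.
The shipment reaches the national depot: Aug 15, 2005.
The shipment reaches the regional store: Aug 15, 2005 + 17 days = Sep 1, 2005.
The shipment reaches the clinic: Sep 1, 2005 + 10 days = Sep 11, 2005.
The first dose is administered: Sep 11, 2005 + 76 days = Nov 26, 2005.
Comparing: the vials are thawed on Nov 6, 2005 vs the first dose is administered on Nov 26, 2005. Earlier: the vials are thawed.

The vials are thawed — 6 November 2005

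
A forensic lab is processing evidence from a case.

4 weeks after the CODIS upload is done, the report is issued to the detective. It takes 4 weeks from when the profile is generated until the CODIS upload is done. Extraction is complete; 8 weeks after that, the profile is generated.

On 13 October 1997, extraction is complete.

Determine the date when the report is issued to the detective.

2 February 1998

Extraction is complete: Oct 13, 1997.
The profile is generated: Oct 13, 1997 + 8 weeks = Dec 8, 1997.
The CODIS upload is done: Dec 8, 1997 + 4 weeks = Jan 5, 1998.
The report is issued to the detective: Jan 5, 1998 + 4 weeks = Feb 2, 1998.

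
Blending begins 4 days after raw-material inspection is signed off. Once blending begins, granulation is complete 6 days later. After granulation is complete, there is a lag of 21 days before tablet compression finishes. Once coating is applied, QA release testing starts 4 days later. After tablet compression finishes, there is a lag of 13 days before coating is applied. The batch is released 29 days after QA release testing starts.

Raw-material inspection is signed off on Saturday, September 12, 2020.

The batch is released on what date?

Raw-material inspection is signed off: Sep 12, 2020.
Blending begins: Sep 12, 2020 + 4 days = Sep 16, 2020.
Granulation is complete: Sep 16, 2020 + 6 days = Sep 22, 2020.
Tablet compression finishes: Sep 22, 2020 + 21 days = Oct 13, 2020.
Coating is applied: Oct 13, 2020 + 13 days = Oct 26, 2020.
QA release testing starts: Oct 26, 2020 + 4 days = Oct 30, 2020.
The batch is released: Oct 30, 2020 + 29 days = Nov 28, 2020.

Saturday, November 28, 2020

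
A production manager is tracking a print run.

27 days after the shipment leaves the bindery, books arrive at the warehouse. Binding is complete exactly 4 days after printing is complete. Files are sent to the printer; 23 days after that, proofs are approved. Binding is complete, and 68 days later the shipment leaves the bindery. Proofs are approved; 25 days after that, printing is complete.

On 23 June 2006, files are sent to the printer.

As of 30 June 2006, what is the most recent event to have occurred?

Files are sent to the printer

Files are sent to the printer: Jun 23, 2006.
Proofs are approved: Jun 23, 2006 + 23 days = Jul 16, 2006.
Printing is complete: Jul 16, 2006 + 25 days = Aug 10, 2006.
Binding is complete: Aug 10, 2006 + 4 days = Aug 14, 2006.
The shipment leaves the bindery: Aug 14, 2006 + 68 days = Oct 21, 2006.
Books arrive at the warehouse: Oct 21, 2006 + 27 days = Nov 17, 2006.
Jun 30, 2006 falls between when files are sent to the printer (Jun 23, 2006) and when proofs are approved (Jul 16, 2006).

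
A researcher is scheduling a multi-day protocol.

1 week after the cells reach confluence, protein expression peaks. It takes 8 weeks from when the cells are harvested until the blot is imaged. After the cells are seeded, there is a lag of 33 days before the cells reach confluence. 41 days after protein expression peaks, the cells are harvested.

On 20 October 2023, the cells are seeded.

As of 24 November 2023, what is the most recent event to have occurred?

The cells are seeded: Oct 20, 2023.
The cells reach confluence: Oct 20, 2023 + 33 days = Nov 22, 2023.
Protein expression peaks: Nov 22, 2023 + 1 week = Nov 29, 2023.
The cells are harvested: Nov 29, 2023 + 41 days = Jan 9, 2024.
The blot is imaged: Jan 9, 2024 + 8 weeks = Mar 5, 2024.
Nov 24, 2023 falls between when the cells reach confluence (Nov 22, 2023) and when protein expression peaks (Nov 29, 2023).

The cells reach confluence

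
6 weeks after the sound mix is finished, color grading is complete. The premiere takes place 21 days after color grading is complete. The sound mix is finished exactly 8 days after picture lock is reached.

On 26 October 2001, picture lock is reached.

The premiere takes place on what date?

5 January 2002

Picture lock is reached: Oct 26, 2001.
The sound mix is finished: Oct 26, 2001 + 8 days = Nov 3, 2001.
Color grading is complete: Nov 3, 2001 + 6 weeks = Dec 15, 2001.
The premiere takes place: Dec 15, 2001 + 21 days = Jan 5, 2002.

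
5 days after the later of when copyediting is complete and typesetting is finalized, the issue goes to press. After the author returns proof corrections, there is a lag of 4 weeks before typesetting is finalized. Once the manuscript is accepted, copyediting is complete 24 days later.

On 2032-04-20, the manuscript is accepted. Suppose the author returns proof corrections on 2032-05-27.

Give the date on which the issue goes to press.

2032-06-29

The manuscript is accepted: Apr 20, 2032.
Copyediting is complete: Apr 20, 2032 + 24 days = May 14, 2032.
The author returns proof corrections: May 27, 2032.
Typesetting is finalized: May 27, 2032 + 4 weeks = Jun 24, 2032.
Both prerequisites met — copyediting is complete (May 14, 2032), typesetting is finalized (Jun 24, 2032); the later is Jun 24, 2032.
The issue goes to press: Jun 24, 2032 + 5 days = Jun 29, 2032.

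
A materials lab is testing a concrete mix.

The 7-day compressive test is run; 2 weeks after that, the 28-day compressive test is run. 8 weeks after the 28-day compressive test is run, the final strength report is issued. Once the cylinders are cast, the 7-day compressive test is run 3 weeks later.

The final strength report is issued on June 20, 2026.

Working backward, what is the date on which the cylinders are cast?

The final strength report is issued: Jun 20, 2026.
The 28-day compressive test is run: Jun 20, 2026 − 8 weeks = Apr 25, 2026.
The 7-day compressive test is run: Apr 25, 2026 − 2 weeks = Apr 11, 2026.
The cylinders are cast: Apr 11, 2026 − 3 weeks = Mar 21, 2026.

March 21, 2026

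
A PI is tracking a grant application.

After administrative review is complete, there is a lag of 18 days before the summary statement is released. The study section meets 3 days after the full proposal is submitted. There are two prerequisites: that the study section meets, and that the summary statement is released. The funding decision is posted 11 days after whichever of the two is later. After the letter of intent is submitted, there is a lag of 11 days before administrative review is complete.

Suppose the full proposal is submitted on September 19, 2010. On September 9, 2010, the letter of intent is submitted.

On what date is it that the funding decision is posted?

October 19, 2010

The full proposal is submitted: Sep 19, 2010.
The study section meets: Sep 19, 2010 + 3 days = Sep 22, 2010.
The letter of intent is submitted: Sep 9, 2010.
Administrative review is complete: Sep 9, 2010 + 11 days = Sep 20, 2010.
The summary statement is released: Sep 20, 2010 + 18 days = Oct 8, 2010.
Both prerequisites met — the study section meets (Sep 22, 2010), the summary statement is released (Oct 8, 2010); the later is Oct 8, 2010.
The funding decision is posted: Oct 8, 2010 + 11 days = Oct 19, 2010.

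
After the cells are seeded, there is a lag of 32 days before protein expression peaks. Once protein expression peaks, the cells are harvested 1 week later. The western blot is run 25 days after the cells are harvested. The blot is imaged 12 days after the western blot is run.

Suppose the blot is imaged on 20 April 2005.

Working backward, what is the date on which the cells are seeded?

3 February 2005

The blot is imaged: Apr 20, 2005.
The western blot is run: Apr 20, 2005 − 12 days = Apr 8, 2005.
The cells are harvested: Apr 8, 2005 − 25 days = Mar 14, 2005.
Protein expression peaks: Mar 14, 2005 − 1 week = Mar 7, 2005.
The cells are seeded: Mar 7, 2005 − 32 days = Feb 3, 2005.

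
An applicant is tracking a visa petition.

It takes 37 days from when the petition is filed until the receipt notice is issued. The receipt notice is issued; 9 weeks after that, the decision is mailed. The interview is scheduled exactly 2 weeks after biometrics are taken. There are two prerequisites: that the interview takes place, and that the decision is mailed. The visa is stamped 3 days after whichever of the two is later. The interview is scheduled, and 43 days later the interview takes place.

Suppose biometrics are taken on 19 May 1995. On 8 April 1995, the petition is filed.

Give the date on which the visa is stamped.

Biometrics are taken: May 19, 1995.
The interview is scheduled: May 19, 1995 + 2 weeks = Jun 2, 1995.
The interview takes place: Jun 2, 1995 + 43 days = Jul 15, 1995.
The petition is filed: Apr 8, 1995.
The receipt notice is issued: Apr 8, 1995 + 37 days = May 15, 1995.
The decision is mailed: May 15, 1995 + 9 weeks = Jul 17, 1995.
Both prerequisites met — the interview takes place (Jul 15, 1995), the decision is mailed (Jul 17, 1995); the later is Jul 17, 1995.
The visa is stamped: Jul 17, 1995 + 3 days = Jul 20, 1995.

20 July 1995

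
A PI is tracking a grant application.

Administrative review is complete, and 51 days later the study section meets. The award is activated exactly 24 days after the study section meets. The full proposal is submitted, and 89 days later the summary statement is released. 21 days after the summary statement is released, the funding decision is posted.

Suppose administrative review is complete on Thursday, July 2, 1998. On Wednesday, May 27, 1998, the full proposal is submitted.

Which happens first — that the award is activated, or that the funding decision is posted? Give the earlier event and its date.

Administrative review is complete: Jul 2, 1998.
The study section meets: Jul 2, 1998 + 51 days = Aug 22, 1998.
The award is activated: Aug 22, 1998 + 24 days = Sep 15, 1998.
The full proposal is submitted: May 27, 1998.
The summary statement is released: May 27, 1998 + 89 days = Aug 24, 1998.
The funding decision is posted: Aug 24, 1998 + 21 days = Sep 14, 1998.
Comparing: the award is activated on Sep 15, 1998 vs the funding decision is posted on Sep 14, 1998. Earlier: the funding decision is posted.

The funding decision is posted — Monday, September 14, 1998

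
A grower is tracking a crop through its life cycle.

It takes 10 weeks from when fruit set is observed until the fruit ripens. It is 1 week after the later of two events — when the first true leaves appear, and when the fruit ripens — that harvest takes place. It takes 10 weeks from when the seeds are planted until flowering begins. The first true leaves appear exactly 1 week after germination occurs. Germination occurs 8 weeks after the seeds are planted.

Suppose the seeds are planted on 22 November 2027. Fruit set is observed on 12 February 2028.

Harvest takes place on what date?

The seeds are planted: Nov 22, 2027.
Germination occurs: Nov 22, 2027 + 8 weeks = Jan 17, 2028.
The first true leaves appear: Jan 17, 2028 + 1 week = Jan 24, 2028.
Fruit set is observed: Feb 12, 2028.
The fruit ripens: Feb 12, 2028 + 10 weeks = Apr 22, 2028.
Both prerequisites met — the first true leaves appear (Jan 24, 2028), the fruit ripens (Apr 22, 2028); the later is Apr 22, 2028.
Harvest takes place: Apr 22, 2028 + 1 week = Apr 29, 2028.

29 April 2028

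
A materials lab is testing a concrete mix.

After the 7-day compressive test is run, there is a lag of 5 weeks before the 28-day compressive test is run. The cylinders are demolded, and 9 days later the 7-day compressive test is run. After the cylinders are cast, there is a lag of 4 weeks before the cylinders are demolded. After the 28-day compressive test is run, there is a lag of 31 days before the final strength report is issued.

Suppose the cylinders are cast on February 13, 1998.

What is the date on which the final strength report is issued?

May 27, 1998

The cylinders are cast: Feb 13, 1998.
The cylinders are demolded: Feb 13, 1998 + 4 weeks = Mar 13, 1998.
The 7-day compressive test is run: Mar 13, 1998 + 9 days = Mar 22, 1998.
The 28-day compressive test is run: Mar 22, 1998 + 5 weeks = Apr 26, 1998.
The final strength report is issued: Apr 26, 1998 + 31 days = May 27, 1998.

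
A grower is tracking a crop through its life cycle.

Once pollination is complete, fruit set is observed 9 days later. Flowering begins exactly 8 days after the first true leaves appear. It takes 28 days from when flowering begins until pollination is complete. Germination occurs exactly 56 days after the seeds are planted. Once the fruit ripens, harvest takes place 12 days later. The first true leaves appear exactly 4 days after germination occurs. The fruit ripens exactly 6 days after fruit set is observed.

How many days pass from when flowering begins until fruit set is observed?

Causal path: flowering begins → pollination is complete → fruit set is observed.
Total delay along the path: 28 + 9 = 37 days.

37 days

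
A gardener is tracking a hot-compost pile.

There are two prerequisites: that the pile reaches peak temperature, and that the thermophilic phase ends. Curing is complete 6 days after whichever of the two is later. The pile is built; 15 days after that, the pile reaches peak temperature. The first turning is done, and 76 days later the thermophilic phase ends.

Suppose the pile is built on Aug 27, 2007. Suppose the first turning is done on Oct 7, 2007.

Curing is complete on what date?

Dec 28, 2007

The pile is built: Aug 27, 2007.
The pile reaches peak temperature: Aug 27, 2007 + 15 days = Sep 11, 2007.
The first turning is done: Oct 7, 2007.
The thermophilic phase ends: Oct 7, 2007 + 76 days = Dec 22, 2007.
Both prerequisites met — the pile reaches peak temperature (Sep 11, 2007), the thermophilic phase ends (Dec 22, 2007); the later is Dec 22, 2007.
Curing is complete: Dec 22, 2007 + 6 days = Dec 28, 2007.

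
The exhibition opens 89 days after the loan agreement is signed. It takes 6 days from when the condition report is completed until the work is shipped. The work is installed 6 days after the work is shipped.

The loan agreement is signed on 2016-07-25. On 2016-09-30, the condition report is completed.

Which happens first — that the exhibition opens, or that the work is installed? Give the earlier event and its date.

The work is installed — 2016-10-12

The loan agreement is signed: Jul 25, 2016.
The exhibition opens: Jul 25, 2016 + 89 days = Oct 22, 2016.
The condition report is completed: Sep 30, 2016.
The work is shipped: Sep 30, 2016 + 6 days = Oct 6, 2016.
The work is installed: Oct 6, 2016 + 6 days = Oct 12, 2016.
Comparing: the exhibition opens on Oct 22, 2016 vs the work is installed on Oct 12, 2016. Earlier: the work is installed.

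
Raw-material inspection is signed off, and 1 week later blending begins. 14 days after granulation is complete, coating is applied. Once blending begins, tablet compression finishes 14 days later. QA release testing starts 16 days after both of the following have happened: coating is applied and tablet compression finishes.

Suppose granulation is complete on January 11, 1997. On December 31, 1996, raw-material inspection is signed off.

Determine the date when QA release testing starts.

February 10, 1997

Granulation is complete: Jan 11, 1997.
Coating is applied: Jan 11, 1997 + 14 days = Jan 25, 1997.
Raw-material inspection is signed off: Dec 31, 1996.
Blending begins: Dec 31, 1996 + 1 week = Jan 7, 1997.
Tablet compression finishes: Jan 7, 1997 + 14 days = Jan 21, 1997.
Both prerequisites met — coating is applied (Jan 25, 1997), tablet compression finishes (Jan 21, 1997); the later is Jan 25, 1997.
QA release testing starts: Jan 25, 1997 + 16 days = Feb 10, 1997.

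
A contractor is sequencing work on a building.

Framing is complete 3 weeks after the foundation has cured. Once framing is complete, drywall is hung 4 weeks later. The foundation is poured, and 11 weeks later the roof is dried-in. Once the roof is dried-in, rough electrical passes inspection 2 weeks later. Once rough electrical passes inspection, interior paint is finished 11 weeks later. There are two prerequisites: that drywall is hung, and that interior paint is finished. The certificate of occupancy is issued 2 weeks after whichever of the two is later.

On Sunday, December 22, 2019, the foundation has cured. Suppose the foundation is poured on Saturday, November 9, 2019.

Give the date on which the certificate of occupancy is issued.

The foundation has cured: Dec 22, 2019.
Framing is complete: Dec 22, 2019 + 3 weeks = Jan 12, 2020.
Drywall is hung: Jan 12, 2020 + 4 weeks = Feb 9, 2020.
The foundation is poured: Nov 9, 2019.
The roof is dried-in: Nov 9, 2019 + 11 weeks = Jan 25, 2020.
Rough electrical passes inspection: Jan 25, 2020 + 2 weeks = Feb 8, 2020.
Interior paint is finished: Feb 8, 2020 + 11 weeks = Apr 25, 2020.
Both prerequisites met — drywall is hung (Feb 9, 2020), interior paint is finished (Apr 25, 2020); the later is Apr 25, 2020.
The certificate of occupancy is issued: Apr 25, 2020 + 2 weeks = May 9, 2020.

Saturday, May 9, 2020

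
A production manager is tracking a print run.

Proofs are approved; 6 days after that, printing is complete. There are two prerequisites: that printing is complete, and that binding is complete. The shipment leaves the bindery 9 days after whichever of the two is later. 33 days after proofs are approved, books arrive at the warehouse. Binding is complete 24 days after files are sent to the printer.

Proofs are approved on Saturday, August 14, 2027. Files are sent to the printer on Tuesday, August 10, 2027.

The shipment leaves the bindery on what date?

Proofs are approved: Aug 14, 2027.
Printing is complete: Aug 14, 2027 + 6 days = Aug 20, 2027.
Files are sent to the printer: Aug 10, 2027.
Binding is complete: Aug 10, 2027 + 24 days = Sep 3, 2027.
Both prerequisites met — printing is complete (Aug 20, 2027), binding is complete (Sep 3, 2027); the later is Sep 3, 2027.
The shipment leaves the bindery: Sep 3, 2027 + 9 days = Sep 12, 2027.

Sunday, September 12, 2027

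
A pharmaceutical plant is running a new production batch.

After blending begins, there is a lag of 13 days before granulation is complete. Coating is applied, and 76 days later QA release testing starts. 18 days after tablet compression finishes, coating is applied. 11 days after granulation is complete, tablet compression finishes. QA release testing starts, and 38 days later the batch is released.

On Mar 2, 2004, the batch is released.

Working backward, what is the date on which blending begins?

Sep 28, 2003

The batch is released: Mar 2, 2004.
QA release testing starts: Mar 2, 2004 − 38 days = Jan 24, 2004.
Coating is applied: Jan 24, 2004 − 76 days = Nov 9, 2003.
Tablet compression finishes: Nov 9, 2003 − 18 days = Oct 22, 2003.
Granulation is complete: Oct 22, 2003 − 11 days = Oct 11, 2003.
Blending begins: Oct 11, 2003 − 13 days = Sep 28, 2003.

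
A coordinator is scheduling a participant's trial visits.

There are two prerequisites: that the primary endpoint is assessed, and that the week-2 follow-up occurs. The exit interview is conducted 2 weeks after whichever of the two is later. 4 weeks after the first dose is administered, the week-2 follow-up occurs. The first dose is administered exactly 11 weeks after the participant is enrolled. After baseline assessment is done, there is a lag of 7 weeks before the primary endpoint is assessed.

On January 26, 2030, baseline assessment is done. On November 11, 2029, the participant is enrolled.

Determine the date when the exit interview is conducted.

Baseline assessment is done: Jan 26, 2030.
The primary endpoint is assessed: Jan 26, 2030 + 7 weeks = Mar 16, 2030.
The participant is enrolled: Nov 11, 2029.
The first dose is administered: Nov 11, 2029 + 11 weeks = Jan 27, 2030.
The week-2 follow-up occurs: Jan 27, 2030 + 4 weeks = Feb 24, 2030.
Both prerequisites met — the primary endpoint is assessed (Mar 16, 2030), the week-2 follow-up occurs (Feb 24, 2030); the later is Mar 16, 2030.
The exit interview is conducted: Mar 16, 2030 + 2 weeks = Mar 30, 2030.

March 30, 2030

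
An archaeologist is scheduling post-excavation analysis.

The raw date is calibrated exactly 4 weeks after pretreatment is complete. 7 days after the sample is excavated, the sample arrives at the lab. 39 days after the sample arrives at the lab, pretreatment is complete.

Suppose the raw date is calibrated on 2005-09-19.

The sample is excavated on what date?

The raw date is calibrated: Sep 19, 2005.
Pretreatment is complete: Sep 19, 2005 − 4 weeks = Aug 22, 2005.
The sample arrives at the lab: Aug 22, 2005 − 39 days = Jul 14, 2005.
The sample is excavated: Jul 14, 2005 − 7 days = Jul 7, 2005.

2005-07-07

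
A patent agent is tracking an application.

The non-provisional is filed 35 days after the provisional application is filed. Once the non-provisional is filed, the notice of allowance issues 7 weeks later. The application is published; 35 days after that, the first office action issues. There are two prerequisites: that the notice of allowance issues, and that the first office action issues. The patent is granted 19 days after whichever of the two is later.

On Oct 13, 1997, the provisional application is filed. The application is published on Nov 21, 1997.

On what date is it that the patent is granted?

Jan 24, 1998

The provisional application is filed: Oct 13, 1997.
The non-provisional is filed: Oct 13, 1997 + 35 days = Nov 17, 1997.
The notice of allowance issues: Nov 17, 1997 + 7 weeks = Jan 5, 1998.
The application is published: Nov 21, 1997.
The first office action issues: Nov 21, 1997 + 35 days = Dec 26, 1997.
Both prerequisites met — the notice of allowance issues (Jan 5, 1998), the first office action issues (Dec 26, 1997); the later is Jan 5, 1998.
The patent is granted: Jan 5, 1998 + 19 days = Jan 24, 1998.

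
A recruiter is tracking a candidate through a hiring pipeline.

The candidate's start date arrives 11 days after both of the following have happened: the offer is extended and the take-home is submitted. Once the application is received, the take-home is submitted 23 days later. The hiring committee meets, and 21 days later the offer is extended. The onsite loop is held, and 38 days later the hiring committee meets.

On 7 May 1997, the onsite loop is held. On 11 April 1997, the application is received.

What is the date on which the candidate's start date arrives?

The onsite loop is held: May 7, 1997.
The hiring committee meets: May 7, 1997 + 38 days = Jun 14, 1997.
The offer is extended: Jun 14, 1997 + 21 days = Jul 5, 1997.
The application is received: Apr 11, 1997.
The take-home is submitted: Apr 11, 1997 + 23 days = May 4, 1997.
Both prerequisites met — the offer is extended (Jul 5, 1997), the take-home is submitted (May 4, 1997); the later is Jul 5, 1997.
The candidate's start date arrives: Jul 5, 1997 + 11 days = Jul 16, 1997.

16 July 1997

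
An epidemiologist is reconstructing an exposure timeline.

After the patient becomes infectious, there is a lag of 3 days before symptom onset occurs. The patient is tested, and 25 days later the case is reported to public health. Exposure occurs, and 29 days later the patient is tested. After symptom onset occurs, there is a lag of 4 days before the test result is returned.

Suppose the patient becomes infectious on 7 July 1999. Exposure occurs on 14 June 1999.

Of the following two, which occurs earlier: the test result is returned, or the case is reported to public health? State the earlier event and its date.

The patient becomes infectious: Jul 7, 1999.
Symptom onset occurs: Jul 7, 1999 + 3 days = Jul 10, 1999.
The test result is returned: Jul 10, 1999 + 4 days = Jul 14, 1999.
Exposure occurs: Jun 14, 1999.
The patient is tested: Jun 14, 1999 + 29 days = Jul 13, 1999.
The case is reported to public health: Jul 13, 1999 + 25 days = Aug 7, 1999.
Comparing: the test result is returned on Jul 14, 1999 vs the case is reported to public health on Aug 7, 1999. Earlier: the test result is returned.

The test result is returned — 14 July 1999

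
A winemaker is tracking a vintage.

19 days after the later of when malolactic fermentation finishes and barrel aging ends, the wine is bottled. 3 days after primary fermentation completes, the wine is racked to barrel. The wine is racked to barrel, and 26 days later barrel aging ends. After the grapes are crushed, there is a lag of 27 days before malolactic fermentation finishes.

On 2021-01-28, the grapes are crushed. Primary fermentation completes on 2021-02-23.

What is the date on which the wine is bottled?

2021-04-12

The grapes are crushed: Jan 28, 2021.
Malolactic fermentation finishes: Jan 28, 2021 + 27 days = Feb 24, 2021.
Primary fermentation completes: Feb 23, 2021.
The wine is racked to barrel: Feb 23, 2021 + 3 days = Feb 26, 2021.
Barrel aging ends: Feb 26, 2021 + 26 days = Mar 24, 2021.
Both prerequisites met — malolactic fermentation finishes (Feb 24, 2021), barrel aging ends (Mar 24, 2021); the later is Mar 24, 2021.
The wine is bottled: Mar 24, 2021 + 19 days = Apr 12, 2021.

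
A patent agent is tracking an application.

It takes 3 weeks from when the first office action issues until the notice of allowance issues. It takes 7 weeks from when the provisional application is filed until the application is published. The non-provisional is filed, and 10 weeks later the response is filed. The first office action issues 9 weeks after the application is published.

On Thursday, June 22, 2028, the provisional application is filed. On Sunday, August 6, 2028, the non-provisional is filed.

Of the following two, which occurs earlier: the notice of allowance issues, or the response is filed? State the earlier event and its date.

The provisional application is filed: Jun 22, 2028.
The application is published: Jun 22, 2028 + 7 weeks = Aug 10, 2028.
The first office action issues: Aug 10, 2028 + 9 weeks = Oct 12, 2028.
The notice of allowance issues: Oct 12, 2028 + 3 weeks = Nov 2, 2028.
The non-provisional is filed: Aug 6, 2028.
The response is filed: Aug 6, 2028 + 10 weeks = Oct 15, 2028.
Comparing: the notice of allowance issues on Nov 2, 2028 vs the response is filed on Oct 15, 2028. Earlier: the response is filed.

The response is filed — Sunday, October 15, 2028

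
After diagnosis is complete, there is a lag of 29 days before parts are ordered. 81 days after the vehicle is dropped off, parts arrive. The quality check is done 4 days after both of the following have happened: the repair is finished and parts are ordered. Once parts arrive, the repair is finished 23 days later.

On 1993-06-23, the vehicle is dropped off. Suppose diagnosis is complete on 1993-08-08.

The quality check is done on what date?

1993-10-09

The vehicle is dropped off: Jun 23, 1993.
Parts arrive: Jun 23, 1993 + 81 days = Sep 12, 1993.
The repair is finished: Sep 12, 1993 + 23 days = Oct 5, 1993.
Diagnosis is complete: Aug 8, 1993.
Parts are ordered: Aug 8, 1993 + 29 days = Sep 6, 1993.
Both prerequisites met — the repair is finished (Oct 5, 1993), parts are ordered (Sep 6, 1993); the later is Oct 5, 1993.
The quality check is done: Oct 5, 1993 + 4 days = Oct 9, 1993.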